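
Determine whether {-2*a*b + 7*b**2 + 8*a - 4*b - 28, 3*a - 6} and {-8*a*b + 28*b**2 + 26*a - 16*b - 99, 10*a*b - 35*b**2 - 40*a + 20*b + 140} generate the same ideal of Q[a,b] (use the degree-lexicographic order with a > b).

No, the ideals differ.

Equality of ideals is decidable: compute both reduced Gröbner bases (unique for the ordering) and check whether they agree.
Buchberger on the first generating set:
f_1 = -2*a*b + 7*b**2 + 8*a - 4*b - 28, LT = a*b.
f_2 = 3*a - 6, LT = a.

S(f_1,f_2): lcm = a*b. S = -7/2*b**2 - 4*a + 4*b + 14.
  leading term b**2: no divisor's leading term divides it; move -7/2*b**2 to the remainder.
  leading term a: subtract (-4/3)·f_2 from -4*a + 4*b + 14 → 4*b + 6
  leading term b: no divisor's leading term divides it; move 4*b to the remainder.
  leading term 1: no divisor's leading term divides it; move 6 to the remainder.
  remainder -7/2*b**2 + 4*b + 6 ≠ 0; add g_3 = -7/2*b**2 + 4*b + 6 to the basis.

The other S-polynomials (S(f_1,g_3), S(f_2,g_3)) all reduce to 0 modulo the current basis, so we have a Gröbner basis.
Inter-reduce: drop elements whose leading term is divisible by another's, tail-reduce, and make monic.
Reduced Gröbner basis: {b**2 - 8/7*b - 12/7, a - 2}.

Buchberger on the second generating set:
h_1 = -8*a*b + 28*b**2 + 26*a - 16*b - 99, LT = a*b.
h_2 = 10*a*b - 35*b**2 - 40*a + 20*b + 140, LT = a*b.

S(h_1,h_2): lcm = a*b. S = 3/4*a - 13/8.
  leading term a: no divisor's leading term divides it; move 3/4*a to the remainder.
  leading term 1: no divisor's leading term divides it; move -13/8 to the remainder.
  remainder 3/4*a - 13/8 ≠ 0; add k_3 = 3/4*a - 13/8 to the basis.

S(h_1,k_3): lcm = a*b. S = -7/2*b**2 - 13/4*a + 25/6*b + 99/8.
  leading term b**2: no divisor's leading term divides it; move -7/2*b**2 to the remainder.
  leading term a: subtract (-13/3)·k_3 from -13/4*a + 25/6*b + 99/8 → 25/6*b + 16/3
  leading term b: no divisor's leading term divides it; move 25/6*b to the remainder.
  leading term 1: no divisor's leading term divides it; move 16/3 to the remainder.
  remainder -7/2*b**2 + 25/6*b + 16/3 ≠ 0; add k_4 = -7/2*b**2 + 25/6*b + 16/3 to the basis.

The other S-polynomials (S(h_2,k_3), S(h_1,k_4), S(h_2,k_4), S(k_3,k_4)) all reduce to 0 modulo the current basis, so we have a Gröbner basis.
Inter-reduce: drop elements whose leading term is divisible by another's, tail-reduce, and make monic.
Reduced Gröbner basis: {b**2 - 25/21*b - 32/21, a - 13/6}.

Since the reduced bases disagree, the two ideals are not the same.
The choice of monomial ordering does not affect the verdict — as long as both bases are computed under the same ordering, their equality decides ideal equality.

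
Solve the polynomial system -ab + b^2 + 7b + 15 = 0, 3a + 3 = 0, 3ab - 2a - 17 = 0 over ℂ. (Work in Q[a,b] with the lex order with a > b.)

{(-1, -5)}

Compute a lex Gröbner basis by Buchberger's algorithm.
f_1 = -ab + b^2 + 7b + 15, LT = ab.
f_2 = 3a + 3, LT = a.
f_3 = 3ab - 2a - 17, LT = ab.

S(f_1,f_2): lcm = ab. S = -b^2 - 8b - 15.
  reduce S modulo (f_1, f_2, f_3):
  remainder -b^2 - 8b - 15 ≠ 0; add h_4 = -b^2 - 8b - 15 to the basis.

S(f_1,f_3): lcm = ab. S = 2/3a - b^2 - 7b - 28/3.
  reduce S modulo (f_1, f_2, f_3, h_4):
  remainder b + 5 ≠ 0; add h_5 = b + 5 to the basis.

The other S-polynomials (S(f_2,f_3), S(f_1,h_4), S(f_2,h_4), S(f_3,h_4), S(f_1,h_5), S(f_2,h_5), S(f_3,h_5), S(h_4,h_5)) all reduce to 0 modulo the current basis, so we have a Gröbner basis.
Inter-reduce: drop elements whose leading term is divisible by another's, tail-reduce, and make monic.
Reduced Gröbner basis: {a + 1, b + 5}.

A lex Gröbner basis eliminates variables successively. Here b + 5 depends only on b, with roots {-5}; lifting each root through the earlier basis elements recovers the full solutions.
  b = -5: the earlier basis element becomes a + 1 = 0, giving a = -1 — point (-1, -5).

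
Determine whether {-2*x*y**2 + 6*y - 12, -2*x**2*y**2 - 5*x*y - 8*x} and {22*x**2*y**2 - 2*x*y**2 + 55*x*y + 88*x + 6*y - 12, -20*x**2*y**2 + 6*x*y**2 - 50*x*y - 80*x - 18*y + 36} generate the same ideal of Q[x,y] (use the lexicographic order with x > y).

Two ideals are equal iff their reduced Gröbner bases coincide (the reduced basis is unique for a fixed ordering).
Buchberger on the first generating set:
f_1 = -2*x*y**2 + 6*y - 12, LT = x*y**2.
f_2 = -2*x**2*y**2 - 5*x*y - 8*x, LT = x**2*y**2.

S(f_1,f_2): lcm = x**2*y**2. S = -11/2*x*y + 2*x.
  leading term x*y: no divisor's leading term divides it; move -11/2*x*y to the remainder.
  leading term x: no divisor's leading term divides it; move 2*x to the remainder.
  remainder -11/2*x*y + 2*x ≠ 0; add g_3 = -11/2*x*y + 2*x to the basis.

S(f_1,g_3): lcm = x*y**2. S = 4/11*x*y - 3*y + 6.
  leading term x*y: subtract (-8/121)·g_3 from 4/11*x*y - 3*y + 6 → 16/121*x - 3*y + 6
  leading term x: no divisor's leading term divides it; move 16/121*x to the remainder.
  leading term y: no divisor's leading term divides it; move -3*y to the remainder.
  leading term 1: no divisor's leading term divides it; move 6 to the remainder.
  remainder 16/121*x - 3*y + 6 ≠ 0; add g_4 = 16/121*x - 3*y + 6 to the basis.

S(f_1,g_4): lcm = x*y**2. S = 363/16*y**3 - 363/8*y**2 - 3*y + 6.
  leading term y**3: no divisor's leading term divides it; move 363/16*y**3 to the remainder.
  leading term y**2: no divisor's leading term divides it; move -363/8*y**2 to the remainder.
  leading term y: no divisor's leading term divides it; move -3*y to the remainder.
  leading term 1: no divisor's leading term divides it; move 6 to the remainder.
  remainder 363/16*y**3 - 363/8*y**2 - 3*y + 6 ≠ 0; add g_5 = 363/16*y**3 - 363/8*y**2 - 3*y + 6 to the basis.

S(f_2,g_4): lcm = x**2*y**2. S = 363/16*x*y**3 - 363/8*x*y**2 + 5/2*x*y + 4*x.
  leading term x*y**3: subtract (-363/32*y)·f_1 from 363/16*x*y**3 - 363/8*x*y**2 + 5/2*x*y + 4*x → -363/8*x*y**2 + 5/2*x*y + 4*x + 1089/16*y**2 - 1089/8*y
  leading term x*y**2: subtract (363/16)·f_1 from -363/8*x*y**2 + 5/2*x*y + 4*x + 1089/16*y**2 - 1089/8*y → 5/2*x*y + 4*x + 1089/16*y**2 - 1089/4*y + 1089/4
  leading term x*y: subtract (-5/11)·g_3 from 5/2*x*y + 4*x + 1089/16*y**2 - 1089/4*y + 1089/4 → 54/11*x + 1089/16*y**2 - 1089/4*y + 1089/4
  leading term x: subtract (297/8)·g_4 from 54/11*x + 1089/16*y**2 - 1089/4*y + 1089/4 → 1089/16*y**2 - 1287/8*y + 99/2
  leading term y**2: no divisor's leading term divides it; move 1089/16*y**2 to the remainder.
  leading term y: no divisor's leading term divides it; move -1287/8*y to the remainder.
  leading term 1: no divisor's leading term divides it; move 99/2 to the remainder.
  remainder 1089/16*y**2 - 1287/8*y + 99/2 ≠ 0; add g_6 = 1089/16*y**2 - 1287/8*y + 99/2 to the basis.

The other S-polynomials (S(f_2,g_3), S(g_3,g_4), S(f_1,g_5), S(f_2,g_5), S(g_3,g_5), S(g_4,g_5), S(f_1,g_6), S(f_2,g_6), S(g_3,g_6), S(g_4,g_6), S(g_5,g_6)) all reduce to 0 modulo the current basis, so we have a Gröbner basis.
Inter-reduce: drop elements whose leading term is divisible by another's, tail-reduce, and make monic.
Reduced Gröbner basis: {x - 363/16*y + 363/8, y**2 - 26/11*y + 8/11}.

Buchberger on the second generating set:
h_1 = 22*x**2*y**2 - 2*x*y**2 + 55*x*y + 88*x + 6*y - 12, LT = x**2*y**2.
h_2 = -20*x**2*y**2 + 6*x*y**2 - 50*x*y - 80*x - 18*y + 36, LT = x**2*y**2.

S(h_1,h_2): lcm = x**2*y**2. S = 23/110*x*y**2 - 69/110*y + 69/55.
  leading term x*y**2: no divisor's leading term divides it; move 23/110*x*y**2 to the remainder.
  leading term y: no divisor's leading term divides it; move -69/110*y to the remainder.
  leading term 1: no divisor's leading term divides it; move 69/55 to the remainder.
  remainder 23/110*x*y**2 - 69/110*y + 69/55 ≠ 0; add k_3 = 23/110*x*y**2 - 69/110*y + 69/55 to the basis.

S(h_1,k_3): lcm = x**2*y**2. S = -1/11*x*y**2 + 11/2*x*y - 2*x + 3/11*y - 6/11.
  leading term x*y**2: subtract (-10/23)·k_3 from -1/11*x*y**2 + 11/2*x*y - 2*x + 3/11*y - 6/11 → 11/2*x*y - 2*x
  leading term x*y: no divisor's leading term divides it; move 11/2*x*y to the remainder.
  leading term x: no divisor's leading term divides it; move -2*x to the remainder.
  remainder 11/2*x*y - 2*x ≠ 0; add k_4 = 11/2*x*y - 2*x to the basis.

S(h_1,k_4): lcm = x**2*y**2. S = 4/11*x**2*y - 1/11*x*y**2 + 5/2*x*y + 4*x + 3/11*y - 6/11.
  leading term x**2*y: subtract (8/121*x)·k_4 from 4/11*x**2*y - 1/11*x*y**2 + 5/2*x*y + 4*x + 3/11*y - 6/11 → 16/121*x**2 - 1/11*x*y**2 + 5/2*x*y + 4*x + 3/11*y - 6/11
  leading term x**2: no divisor's leading term divides it; move 16/121*x**2 to the remainder.
  leading term x*y**2: subtract (-10/23)·k_3 from -1/11*x*y**2 + 5/2*x*y + 4*x + 3/11*y - 6/11 → 5/2*x*y + 4*x
  leading term x*y: subtract (5/11)·k_4 from 5/2*x*y + 4*x → 54/11*x
  leading term x: no divisor's leading term divides it; move 54/11*x to the remainder.
  remainder 16/121*x**2 + 54/11*x ≠ 0; add k_5 = 16/121*x**2 + 54/11*x to the basis.

S(k_3,k_4): lcm = x*y**2. S = 4/11*x*y - 3*y + 6.
  leading term x*y: subtract (8/121)·k_4 from 4/11*x*y - 3*y + 6 → 16/121*x - 3*y + 6
  leading term x: no divisor's leading term divides it; move 16/121*x to the remainder.
  leading term y: no divisor's leading term divides it; move -3*y to the remainder.
  leading term 1: no divisor's leading term divides it; move 6 to the remainder.
  remainder 16/121*x - 3*y + 6 ≠ 0; add k_6 = 16/121*x - 3*y + 6 to the basis.

S(h_1,k_6): lcm = x**2*y**2. S = 363/16*x*y**3 - 4001/88*x*y**2 + 5/2*x*y + 4*x + 3/11*y - 6/11.
  leading term x*y**3: subtract (19965/184*y)·k_3 from 363/16*x*y**3 - 4001/88*x*y**2 + 5/2*x*y + 4*x + 3/11*y - 6/11 → -4001/88*x*y**2 + 5/2*x*y + 4*x + 1089/16*y**2 - 11955/88*y - 6/11
  leading term x*y**2: subtract (-20005/92)·k_3 from -4001/88*x*y**2 + 5/2*x*y + 4*x + 1089/16*y**2 - 11955/88*y - 6/11 → 5/2*x*y + 4*x + 1089/16*y**2 - 1089/4*y + 1089/4
  leading term x*y: subtract (5/11)·k_4 from 5/2*x*y + 4*x + 1089/16*y**2 - 1089/4*y + 1089/4 → 54/11*x + 1089/16*y**2 - 1089/4*y + 1089/4
  leading term x: subtract (297/8)·k_6 from 54/11*x + 1089/16*y**2 - 1089/4*y + 1089/4 → 1089/16*y**2 - 1287/8*y + 99/2
  leading term y**2: no divisor's leading term divides it; move 1089/16*y**2 to the remainder.
  leading term y: no divisor's leading term divides it; move -1287/8*y to the remainder.
  leading term 1: no divisor's leading term divides it; move 99/2 to the remainder.
  remainder 1089/16*y**2 - 1287/8*y + 99/2 ≠ 0; add k_7 = 1089/16*y**2 - 1287/8*y + 99/2 to the basis.

The other S-polynomials (S(h_2,k_3), S(h_2,k_4), S(h_1,k_5), S(h_2,k_5), S(k_3,k_5), S(k_4,k_5), S(h_2,k_6), S(k_3,k_6), S(k_4,k_6), S(k_5,k_6), S(h_1,k_7), S(h_2,k_7), S(k_3,k_7), S(k_4,k_7), S(k_5,k_7), S(k_6,k_7)) all reduce to 0 modulo the current basis, so we have a Gröbner basis.
Inter-reduce: drop elements whose leading term is divisible by another's, tail-reduce, and make monic.
Reduced Gröbner basis: {x - 363/16*y + 363/8, y**2 - 26/11*y + 8/11}.

These coincide, so the ideals are equal.

Yes, the ideals are equal.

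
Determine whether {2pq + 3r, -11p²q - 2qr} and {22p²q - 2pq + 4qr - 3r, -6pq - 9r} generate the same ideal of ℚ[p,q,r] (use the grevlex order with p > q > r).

Yes, the ideals are equal.

For a fixed monomial order, each ideal has a unique reduced Gröbner basis; comparing bases decides equality.
Buchberger on the first generating set:
f_1 = 2pq + 3r, LT = pq.
f_2 = -11p²q - 2qr, LT = p²q.

S(f_1,f_2): lcm = p²q. S = 3/2pr - 2/11qr.
  leading term pr: no divisor's leading term divides it; move 3/2pr to the remainder.
  leading term qr: no divisor's leading term divides it; move -2/11qr to the remainder.
  remainder 3/2pr - 2/11qr ≠ 0; add g_3 = 3/2pr - 2/11qr to the basis.

S(f_1,g_3): lcm = pqr. S = 4/33q²r + 3/2r².
  leading term q²r: no divisor's leading term divides it; move 4/33q²r to the remainder.
  leading term r²: no divisor's leading term divides it; move 3/2r² to the remainder.
  remainder 4/33q²r + 3/2r² ≠ 0; add g_4 = 4/33q²r + 3/2r² to the basis.

The other S-polynomials (S(f_2,g_3), S(f_1,g_4), S(f_2,g_4), S(g_3,g_4)) all reduce to 0 modulo the current basis, so we have a Gröbner basis.
Inter-reduce: drop elements whose leading term is divisible by another's, tail-reduce, and make monic.
Reduced Gröbner basis: {q²r + 99/8r², pq + 3/2r, pr - 4/33qr}.

Buchberger on the second generating set:
h_1 = 22p²q - 2pq + 4qr - 3r, LT = p²q.
h_2 = -6pq - 9r, LT = pq.

S(h_1,h_2): lcm = p²q. S = -1/11pq - 3/2pr + 2/11qr - 3/22r.
  leading term pq: subtract (1/66)·h_2 from -1/11pq - 3/2pr + 2/11qr - 3/22r → -3/2pr + 2/11qr
  leading term pr: no divisor's leading term divides it; move -3/2pr to the remainder.
  leading term qr: no divisor's leading term divides it; move 2/11qr to the remainder.
  remainder -3/2pr + 2/11qr ≠ 0; add k_3 = -3/2pr + 2/11qr to the basis.

S(h_2,k_3): lcm = pqr. S = 4/33q²r + 3/2r².
  leading term q²r: no divisor's leading term divides it; move 4/33q²r to the remainder.
  leading term r²: no divisor's leading term divides it; move 3/2r² to the remainder.
  remainder 4/33q²r + 3/2r² ≠ 0; add k_4 = 4/33q²r + 3/2r² to the basis.

The other S-polynomials (S(h_1,k_3), S(h_1,k_4), S(h_2,k_4), S(k_3,k_4)) all reduce to 0 modulo the current basis, so we have a Gröbner basis.
Inter-reduce: drop elements whose leading term is divisible by another's, tail-reduce, and make monic.
Reduced Gröbner basis: {q²r + 99/8r², pq + 3/2r, pr - 4/33qr}.

The two bases agree; hence the ideals are identical.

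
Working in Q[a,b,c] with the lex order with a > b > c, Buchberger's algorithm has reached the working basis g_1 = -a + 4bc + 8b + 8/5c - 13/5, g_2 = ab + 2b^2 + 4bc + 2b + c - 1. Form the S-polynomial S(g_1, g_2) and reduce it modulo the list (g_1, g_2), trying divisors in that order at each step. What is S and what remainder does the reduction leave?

lcm(LM(g_1), LM(g_2)) = ab.
S = (lcm/LT(g_1))·g_1 − (lcm/LT(g_2))·g_2 = -4b^2c - 10b^2 - 28/5bc + 3/5b - c + 1.
Reduce S modulo (g_1, g_2) in that order:
  leading term b^2c: no divisor's leading term divides it; move -4b^2c to the remainder.
  leading term b^2: no divisor's leading term divides it; move -10b^2 to the remainder.
  leading term bc: no divisor's leading term divides it; move -28/5bc to the remainder.
  leading term b: no divisor's leading term divides it; move 3/5b to the remainder.
  leading term c: no divisor's leading term divides it; move -c to the remainder.
  leading term 1: no divisor's leading term divides it; move 1 to the remainder.
The remainder -4b^2c - 10b^2 - 28/5bc + 3/5b - c + 1 is nonzero, so it would be added as the next basis element.
An S-polynomial is built so that the two leading terms cancel; whether anything survives reduction is exactly the Gröbner-basis criterion.

S(g_1, g_2) = -4b^2c - 10b^2 - 28/5bc + 3/5b - c + 1; remainder on division = -4b^2c - 10b^2 - 28/5bc + 3/5b - c + 1.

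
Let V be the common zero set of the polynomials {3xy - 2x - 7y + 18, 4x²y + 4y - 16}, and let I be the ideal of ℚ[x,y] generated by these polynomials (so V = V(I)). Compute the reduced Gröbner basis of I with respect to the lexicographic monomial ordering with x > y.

G = {x - 87/40y² + 49/5y - 99/10, y³ - 150/29y² + 188/29y - 8/29}

Buchberger's algorithm terminates because the ascending chain of leading-term ideals stabilizes.

f_1 = 3xy - 2x - 7y + 18, LT = xy.
f_2 = 4x²y + 4y - 16, LT = x²y.

S(f_1,f_2): lcm = x²y. S = -⅔x² - 7/3xy + 6x - y + 4.
  leading term x²: no divisor's leading term divides it; move -⅔x² to the remainder.
  leading term xy: subtract (-7/9)·f_1 from -7/3xy + 6x - y + 4 → 40/9x - 58/9y + 18
  leading term x: no divisor's leading term divides it; move 40/9x to the remainder.
  leading term y: no divisor's leading term divides it; move -58/9y to the remainder.
  leading term 1: no divisor's leading term divides it; move 18 to the remainder.
  remainder -⅔x² + 40/9x - 58/9y + 18 ≠ 0; add g_3 = -⅔x² + 40/9x - 58/9y + 18 to the basis.

S(f_1,g_3): lcm = x²y. S = -⅔x² + 13/3xy + 6x - 29/3y² + 27y.
  leading term x²: subtract (1)·g_3 from -⅔x² + 13/3xy + 6x - 29/3y² + 27y → 13/3xy + 14/9x - 29/3y² + 301/9y - 18
  leading term xy: subtract (13/9)·f_1 from 13/3xy + 14/9x - 29/3y² + 301/9y - 18 → 40/9x - 29/3y² + 392/9y - 44
  leading term x: no divisor's leading term divides it; move 40/9x to the remainder.
  leading term y²: no divisor's leading term divides it; move -29/3y² to the remainder.
  leading term y: no divisor's leading term divides it; move 392/9y to the remainder.
  leading term 1: no divisor's leading term divides it; move -44 to the remainder.
  remainder 40/9x - 29/3y² + 392/9y - 44 ≠ 0; add g_4 = 40/9x - 29/3y² + 392/9y - 44 to the basis.

S(f_1,g_4): lcm = xy. S = -⅔x + 87/40y³ - 49/5y² + 227/30y + 6.
  leading term x: subtract (-3/20)·g_4 from -⅔x + 87/40y³ - 49/5y² + 227/30y + 6 → 87/40y³ - 45/4y² + 141/10y - ⅗
  leading term y³: no divisor's leading term divides it; move 87/40y³ to the remainder.
  leading term y²: no divisor's leading term divides it; move -45/4y² to the remainder.
  leading term y: no divisor's leading term divides it; move 141/10y to the remainder.
  leading term 1: no divisor's leading term divides it; move -⅗ to the remainder.
  remainder 87/40y³ - 45/4y² + 141/10y - ⅗ ≠ 0; add g_5 = 87/40y³ - 45/4y² + 141/10y - ⅗ to the basis.

The other S-polynomials (S(f_2,g_3), S(f_2,g_4), S(g_3,g_4), S(f_1,g_5), S(f_2,g_5), S(g_3,g_5), S(g_4,g_5)) all reduce to 0 modulo the current basis, so we have a Gröbner basis.
Inter-reduce: drop elements whose leading term is divisible by another's, tail-reduce, and make monic.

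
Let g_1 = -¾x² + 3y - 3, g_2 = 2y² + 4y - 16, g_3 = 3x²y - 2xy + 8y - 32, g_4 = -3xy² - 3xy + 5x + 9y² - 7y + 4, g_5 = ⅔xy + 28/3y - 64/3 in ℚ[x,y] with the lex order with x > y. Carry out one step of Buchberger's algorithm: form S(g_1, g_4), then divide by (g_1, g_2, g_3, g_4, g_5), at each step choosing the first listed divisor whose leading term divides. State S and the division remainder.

lcm(LM(g_1), LM(g_4)) = x²y².
S = (lcm/LT(g_1))·g_1 − (lcm/LT(g_4))·g_4 = -x²y + 5/3x² + 3xy² - 7/3xy + 4/3x - 4y³ + 4y².
Reduce S modulo (g_1, g_2, g_3, g_4, g_5) in that order:
  leading term x²y: subtract (4/3y)·g_1 from -x²y + 5/3x² + 3xy² - 7/3xy + 4/3x - 4y³ + 4y² → 5/3x² + 3xy² - 7/3xy + 4/3x - 4y³ + 4y
  leading term x²: subtract (-20/9)·g_1 from 5/3x² + 3xy² - 7/3xy + 4/3x - 4y³ + 4y → 3xy² - 7/3xy + 4/3x - 4y³ + 32/3y - 20/3
  leading term xy²: subtract (3/2x)·g_2 from 3xy² - 7/3xy + 4/3x - 4y³ + 32/3y - 20/3 → -25/3xy + 76/3x - 4y³ + 32/3y - 20/3
  leading term xy: subtract (-25/2)·g_5 from -25/3xy + 76/3x - 4y³ + 32/3y - 20/3 → 76/3x - 4y³ + 382/3y - 820/3
  leading term x: no divisor's leading term divides it; move 76/3x to the remainder.
  leading term y³: subtract (-2y)·g_2 from -4y³ + 382/3y - 820/3 → 8y² + 286/3y - 820/3
  leading term y²: subtract (4)·g_2 from 8y² + 286/3y - 820/3 → 238/3y - 628/3
  leading term y: no divisor's leading term divides it; move 238/3y to the remainder.
  leading term 1: no divisor's leading term divides it; move -628/3 to the remainder.
The remainder 76/3x + 238/3y - 628/3 is nonzero, so it would be added as the next basis element.

S(g_1, g_4) = -x²y + 5/3x² + 3xy² - 7/3xy + 4/3x - 4y³ + 4y²; remainder on division = 76/3x + 238/3y - 628/3.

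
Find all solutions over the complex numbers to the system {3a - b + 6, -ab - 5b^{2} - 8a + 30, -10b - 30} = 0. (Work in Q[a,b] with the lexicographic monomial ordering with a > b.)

{(-3, -3)}

Compute a lex Gröbner basis by Buchberger's algorithm.
f_1 = 3a - b + 6, LT = a.
f_2 = -ab - 8a - 5b^{2} + 30, LT = ab.
f_3 = -10b - 30, LT = b.

S(f_1,f_2): lcm = ab. S = -8a - \tfrac{16}{3}b^{2} + 2b + 30.
  leading term a: subtract (-\tfrac{8}{3})·f_1 from -8a - \tfrac{16}{3}b^{2} + 2b + 30 → -\tfrac{16}{3}b^{2} - \tfrac{2}{3}b + 46
  leading term b^{2}: subtract (\tfrac{8}{15}b)·f_3 from -\tfrac{16}{3}b^{2} - \tfrac{2}{3}b + 46 → \tfrac{46}{3}b + 46
  leading term b: subtract (-\tfrac{23}{15})·f_3 from \tfrac{46}{3}b + 46 → 0
  remainder 0.

S(f_1,f_3): leading monomials are coprime, so the S-polynomial reduces to 0 (Buchberger's first criterion).
S(f_2,f_3): lcm = ab. S = 5a + 5b^{2} - 30.
  leading term a: subtract (\tfrac{5}{3})·f_1 from 5a + 5b^{2} - 30 → 5b^{2} + \tfrac{5}{3}b - 40
  leading term b^{2}: subtract (-\tfrac{1}{2}b)·f_3 from 5b^{2} + \tfrac{5}{3}b - 40 → -\tfrac{40}{3}b - 40
  leading term b: subtract (\tfrac{4}{3})·f_3 from -\tfrac{40}{3}b - 40 → 0
  remainder 0.

Every S-polynomial of the final basis reduces to 0, so we have a Gröbner basis.
Inter-reduce: drop elements whose leading term is divisible by another's, tail-reduce, and make monic.
Reduced Gröbner basis: {a + 3, b + 3}.

The lex basis is triangular: the last element involves only b. Solving b + 3 = 0 gives b ∈ {-3}; substituting each value into the earlier elements determines the remaining variables.
  b = -3: the earlier basis element becomes a + 3 = 0, giving a = -3 — point (-3, -3).
Each listed point satisfies every original equation (direct substitution).
A lex Gröbner basis triangularizes the system, enabling back-substitution.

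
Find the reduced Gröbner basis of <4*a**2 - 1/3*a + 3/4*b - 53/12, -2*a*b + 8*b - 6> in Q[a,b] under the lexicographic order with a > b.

f_1 = 4*a**2 - 1/3*a + 3/4*b - 53/12, LT = a**2.
f_2 = -2*a*b + 8*b - 6, LT = a*b.

S(f_1,f_2): lcm = a**2*b. S = 47/12*a*b - 3*a + 3/16*b**2 - 53/48*b.
  leading term a*b: subtract (-47/24)·f_2 from 47/12*a*b - 3*a + 3/16*b**2 - 53/48*b → -3*a + 3/16*b**2 + 233/16*b - 47/4
  leading term a: no divisor's leading term divides it; move -3*a to the remainder.
  leading term b**2: no divisor's leading term divides it; move 3/16*b**2 to the remainder.
  leading term b: no divisor's leading term divides it; move 233/16*b to the remainder.
  leading term 1: no divisor's leading term divides it; move -47/4 to the remainder.
  remainder -3*a + 3/16*b**2 + 233/16*b - 47/4 ≠ 0; add g_3 = -3*a + 3/16*b**2 + 233/16*b - 47/4 to the basis.

S(f_2,g_3): lcm = a*b. S = 1/16*b**3 + 233/48*b**2 - 95/12*b + 3.
  leading term b**3: no divisor's leading term divides it; move 1/16*b**3 to the remainder.
  leading term b**2: no divisor's leading term divides it; move 233/48*b**2 to the remainder.
  leading term b: no divisor's leading term divides it; move -95/12*b to the remainder.
  leading term 1: no divisor's leading term divides it; move 3 to the remainder.
  remainder 1/16*b**3 + 233/48*b**2 - 95/12*b + 3 ≠ 0; add g_4 = 1/16*b**3 + 233/48*b**2 - 95/12*b + 3 to the basis.

The other S-polynomials (S(f_1,g_3), S(f_1,g_4), S(f_2,g_4), S(g_3,g_4)) all reduce to 0 modulo the current basis, so we have a Gröbner basis.
Inter-reduce: drop elements whose leading term is divisible by another's, tail-reduce, and make monic.

G = {a - 1/16*b**2 - 233/48*b + 47/12, b**3 + 233/3*b**2 - 380/3*b + 48}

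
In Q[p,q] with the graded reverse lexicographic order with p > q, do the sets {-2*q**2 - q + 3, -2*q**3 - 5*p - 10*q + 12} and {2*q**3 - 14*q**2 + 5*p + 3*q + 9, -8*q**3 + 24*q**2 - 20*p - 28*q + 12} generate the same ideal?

Yes, the ideals are equal.

Equality of ideals is decidable: compute both reduced Gröbner bases (unique for the ordering) and check whether they agree.
Buchberger on the first generating set:
f_1 = -2*q**2 - q + 3, LT = q**2.
f_2 = -2*q**3 - 5*p - 10*q + 12, LT = q**3.

S(f_1,f_2): lcm = q**3. S = 1/2*q**2 - 5/2*p - 13/2*q + 6.
  reduce S modulo (f_1, f_2):
  remainder -5/2*p - 27/4*q + 27/4 ≠ 0; add g_3 = -5/2*p - 27/4*q + 27/4 to the basis.

The other S-polynomials (S(f_1,g_3), S(f_2,g_3)) all reduce to 0 modulo the current basis, so we have a Gröbner basis.
Inter-reduce: drop elements whose leading term is divisible by another's, tail-reduce, and make monic.
Reduced Gröbner basis: {q**2 + 1/2*q - 3/2, p + 27/10*q - 27/10}.

Buchberger on the second generating set:
h_1 = 2*q**3 - 14*q**2 + 5*p + 3*q + 9, LT = q**3.
h_2 = -8*q**3 + 24*q**2 - 20*p - 28*q + 12, LT = q**3.

S(h_1,h_2): lcm = q**3. S = -4*q**2 - 2*q + 6.
  reduce S modulo (h_1, h_2):
  remainder -4*q**2 - 2*q + 6 ≠ 0; add k_3 = -4*q**2 - 2*q + 6 to the basis.

S(h_1,k_3): lcm = q**3. S = -15/2*q**2 + 5/2*p + 3*q + 9/2.
  reduce S modulo (h_1, h_2, k_3):
  remainder 5/2*p + 27/4*q - 27/4 ≠ 0; add k_4 = 5/2*p + 27/4*q - 27/4 to the basis.

The other S-polynomials (S(h_2,k_3), S(h_1,k_4), S(h_2,k_4), S(k_3,k_4)) all reduce to 0 modulo the current basis, so we have a Gröbner basis.
Inter-reduce: drop elements whose leading term is divisible by another's, tail-reduce, and make monic.
Reduced Gröbner basis: {q**2 + 1/2*q - 3/2, p + 27/10*q - 27/10}.

Same reduced basis, so the two generating sets span the same ideal.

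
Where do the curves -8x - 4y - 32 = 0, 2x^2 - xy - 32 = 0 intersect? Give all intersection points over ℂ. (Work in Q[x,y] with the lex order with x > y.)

Compute a lex Gröbner basis by Buchberger's algorithm.
f_1 = -8x - 4y - 32, LT = x.
f_2 = 2x^2 - xy - 32, LT = x^2.

S(f_1,f_2): lcm = x^2. S = xy + 4x + 16.
  leading term xy: subtract (-1/8y)·f_1 from xy + 4x + 16 → 4x - 1/2y^2 - 4y + 16
  leading term x: subtract (-1/2)·f_1 from 4x - 1/2y^2 - 4y + 16 → -1/2y^2 - 6y
  leading term y^2: no divisor's leading term divides it; move -1/2y^2 to the remainder.
  leading term y: no divisor's leading term divides it; move -6y to the remainder.
  remainder -1/2y^2 - 6y ≠ 0; add h_3 = -1/2y^2 - 6y to the basis.

S(f_1,h_3): leading monomials are coprime, so the S-polynomial reduces to 0 (Buchberger's first criterion).
S(f_2,h_3): leading monomials are coprime, so the S-polynomial reduces to 0 (Buchberger's first criterion).
Every S-polynomial of the final basis reduces to 0, so we have a Gröbner basis.
Inter-reduce: drop elements whose leading term is divisible by another's, tail-reduce, and make monic.
Reduced Gröbner basis: {x + 1/2y + 4, y^2 + 12y}.

From the last basis element, y^2 + 12y = 0, so y takes values in {-12, 0}. Each choice, substituted upward through the basis, yields the corresponding point(s) of the solution set.
  y = -12: the earlier basis element becomes x - 2 = 0, giving x = 2 — point (2, -12).
  y = 0: the earlier basis element becomes x + 4 = 0, giving x = -4 — point (-4, 0).

{(2, -12), (-4, 0)}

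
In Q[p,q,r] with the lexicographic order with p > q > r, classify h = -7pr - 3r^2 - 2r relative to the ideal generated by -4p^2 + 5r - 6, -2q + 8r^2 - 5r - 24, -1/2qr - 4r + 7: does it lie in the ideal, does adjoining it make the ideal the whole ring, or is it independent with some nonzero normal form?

Adjoining -7pr - 3r^2 - 2r makes the ideal the whole ring: the system is inconsistent.

First compute the reduced Gröbner basis of I by Buchberger's algorithm.
f_1 = -4p^2 + 5r - 6, LT = p^2.
f_2 = -2q + 8r^2 - 5r - 24, LT = q.
f_3 = -1/2qr - 4r + 7, LT = qr.

S(f_2,f_3): lcm = qr. S = -4r^3 + 5/2r^2 + 4r + 14.
  leading term r^3: no divisor's leading term divides it; move -4r^3 to the remainder.
  leading term r^2: no divisor's leading term divides it; move 5/2r^2 to the remainder.
  leading term r: no divisor's leading term divides it; move 4r to the remainder.
  leading term 1: no divisor's leading term divides it; move 14 to the remainder.
  remainder -4r^3 + 5/2r^2 + 4r + 14 ≠ 0; add k_4 = -4r^3 + 5/2r^2 + 4r + 14 to the basis.

The other S-polynomials (S(f_1,f_2), S(f_1,f_3), S(f_1,k_4), S(f_2,k_4), S(f_3,k_4)) all reduce to 0 modulo the current basis, so we have a Gröbner basis.
Inter-reduce: drop elements whose leading term is divisible by another's, tail-reduce, and make monic.
Reduced Gröbner basis: {p^2 - 5/4r + 3/2, q - 4r^2 + 5/2r + 12, r^3 - 5/8r^2 - r - 7/2}.
Label its elements g_1 = p^2 - 5/4r + 3/2, g_2 = q - 4r^2 + 5/2r + 12, g_3 = r^3 - 5/8r^2 - r - 7/2.

Reduce h = -7pr - 3r^2 - 2r modulo G:
  leading term pr: no divisor's leading term divides it; move -7pr to the remainder.
  leading term r^2: no divisor's leading term divides it; move -3r^2 to the remainder.
  leading term r: no divisor's leading term divides it; move -2r to the remainder.
  normal form = -7pr - 3r^2 - 2r.
The normal form is nonzero, so h ∉ I. Since h minus its normal form lies in I, I + (h) = I + (n) where n = -7pr - 3r^2 - 2r; decide whether this ideal is the whole ring.
Run Buchberger on G together with n (pairs among the g_i already reduce to 0 since G is a Gröbner basis):
g_1 = p^2 - 5/4r + 3/2, LT = p^2.
g_2 = q - 4r^2 + 5/2r + 12, LT = q.
g_3 = r^3 - 5/8r^2 - r - 7/2, LT = r^3.
n = -7pr - 3r^2 - 2r, LT = pr.

S(g_1,n): lcm = p^2r. S = -3/7pr^2 - 2/7pr - 5/4r^2 + 3/2r.
  leading term pr^2: subtract (3/49r)·n from -3/7pr^2 - 2/7pr - 5/4r^2 + 3/2r → -2/7pr + 9/49r^3 - 221/196r^2 + 3/2r
  leading term pr: subtract (2/49)·n from -2/7pr + 9/49r^3 - 221/196r^2 + 3/2r → 9/49r^3 - 197/196r^2 + 155/98r
  leading term r^3: subtract (9/49)·g_3 from 9/49r^3 - 197/196r^2 + 155/98r → -349/392r^2 + 173/98r + 9/14
  leading term r^2: no divisor's leading term divides it; move -349/392r^2 to the remainder.
  leading term r: no divisor's leading term divides it; move 173/98r to the remainder.
  leading term 1: no divisor's leading term divides it; move 9/14 to the remainder.
  remainder -349/392r^2 + 173/98r + 9/14 ≠ 0; add m_5 = -349/392r^2 + 173/98r + 9/14 to the basis.

S(g_3,n): lcm = pr^3. S = -5/8pr^2 - pr - 7/2p - 3/7r^4 - 2/7r^3.
  leading term pr^2: subtract (5/56r)·n from -5/8pr^2 - pr - 7/2p - 3/7r^4 - 2/7r^3 → -pr - 7/2p - 3/7r^4 - 1/56r^3 + 5/28r^2
  leading term pr: subtract (1/7)·n from -pr - 7/2p - 3/7r^4 - 1/56r^3 + 5/28r^2 → -7/2p - 3/7r^4 - 1/56r^3 + 17/28r^2 + 2/7r
  leading term p: no divisor's leading term divides it; move -7/2p to the remainder.
  leading term r^4: subtract (-3/7r)·g_3 from -3/7r^4 - 1/56r^3 + 17/28r^2 + 2/7r → -2/7r^3 + 5/28r^2 - 17/14r
  leading term r^3: subtract (-2/7)·g_3 from -2/7r^3 + 5/28r^2 - 17/14r → -3/2r - 1
  leading term r: no divisor's leading term divides it; move -3/2r to the remainder.
  leading term 1: no divisor's leading term divides it; move -1 to the remainder.
  remainder -7/2p - 3/2r - 1 ≠ 0; add m_6 = -7/2p - 3/2r - 1 to the basis.

S(g_3,m_5): lcm = r^3. S = 3791/2792r^2 - 97/349r - 7/2.
  leading term r^2: subtract (-185759/121801)·m_5 from 3791/2792r^2 - 97/349r - 7/2 → 588137/243602r - 306887/121801
  leading term r: no divisor's leading term divides it; move 588137/243602r to the remainder.
  leading term 1: no divisor's leading term divides it; move -306887/121801 to the remainder.
  remainder 588137/243602r - 306887/121801 ≠ 0; add m_7 = 588137/243602r - 306887/121801 to the basis.

S(g_1,m_6): lcm = p^2. S = -3/7pr - 2/7p - 5/4r + 3/2.
  leading term pr: subtract (3/49)·n from -3/7pr - 2/7p - 5/4r + 3/2 → -2/7p + 9/49r^2 - 221/196r + 3/2
  leading term p: subtract (4/49)·m_6 from -2/7p + 9/49r^2 - 221/196r + 3/2 → 9/49r^2 - 197/196r + 155/98
  leading term r^2: subtract (-72/349)·m_5 from 9/49r^2 - 197/196r + 155/98 → -6263/9772r + 58631/34202
  leading term r: subtract (-2185787/8233918)·m_7 from -6263/9772r + 58631/34202 → 30127260/28818713
  leading term 1: no divisor's leading term divides it; move 30127260/28818713 to the remainder.
  remainder 30127260/28818713 ≠ 0; add m_8 = 30127260/28818713 to the basis.

The other S-polynomials (S(g_1,g_2), S(g_1,g_3), S(g_2,g_3), S(g_2,n), S(g_1,m_5), S(g_2,m_5), S(n,m_5), S(g_2,m_6), S(g_3,m_6), S(n,m_6), S(m_5,m_6), S(g_1,m_7), S(g_2,m_7), S(g_3,m_7), S(n,m_7), S(m_5,m_7), S(m_6,m_7), S(g_1,m_8), S(g_2,m_8), S(g_3,m_8), S(n,m_8), S(m_5,m_8), S(m_6,m_8), S(m_7,m_8)) all reduce to 0 modulo the current basis, so we have a Gröbner basis.
Inter-reduce: drop elements whose leading term is divisible by another's, tail-reduce, and make monic.
Reduced Gröbner basis: {1}.
The reduced Gröbner basis of I + (h) is {1}: the ideal is the whole ring, so the enlarged system has no common solution — adjoining h is inconsistent.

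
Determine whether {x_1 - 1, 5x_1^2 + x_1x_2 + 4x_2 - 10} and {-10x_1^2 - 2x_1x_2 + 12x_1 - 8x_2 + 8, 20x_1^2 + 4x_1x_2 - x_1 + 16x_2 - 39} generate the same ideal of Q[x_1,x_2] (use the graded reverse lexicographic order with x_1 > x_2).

Yes, the ideals are equal.

Two ideals are equal iff their reduced Gröbner bases coincide (the reduced basis is unique for a fixed ordering).
Buchberger on the first generating set:
f_1 = x_1 - 1, LT = x_1.
f_2 = 5x_1^2 + x_1x_2 + 4x_2 - 10, LT = x_1^2.

S(f_1,f_2): lcm = x_1^2. S = -1/5x_1x_2 - x_1 - 4/5x_2 + 2.
  reduce S modulo (f_1, f_2):
  remainder -x_2 + 1 ≠ 0; add g_3 = -x_2 + 1 to the basis.

The other S-polynomials (S(f_1,g_3), S(f_2,g_3)) all reduce to 0 modulo the current basis, so we have a Gröbner basis.
Inter-reduce: drop elements whose leading term is divisible by another's, tail-reduce, and make monic.
Reduced Gröbner basis: {x_1 - 1, x_2 - 1}.

Buchberger on the second generating set:
h_1 = -10x_1^2 - 2x_1x_2 + 12x_1 - 8x_2 + 8, LT = x_1^2.
h_2 = 20x_1^2 + 4x_1x_2 - x_1 + 16x_2 - 39, LT = x_1^2.

S(h_1,h_2): lcm = x_1^2. S = -23/20x_1 + 23/20.
  reduce S modulo (h_1, h_2):
  remainder -23/20x_1 + 23/20 ≠ 0; add k_3 = -23/20x_1 + 23/20 to the basis.

S(h_1,k_3): lcm = x_1^2. S = 1/5x_1x_2 - 1/5x_1 + 4/5x_2 - 4/5.
  reduce S modulo (h_1, h_2, k_3):
  remainder x_2 - 1 ≠ 0; add k_4 = x_2 - 1 to the basis.

The other S-polynomials (S(h_2,k_3), S(h_1,k_4), S(h_2,k_4), S(k_3,k_4)) all reduce to 0 modulo the current basis, so we have a Gröbner basis.
Inter-reduce: drop elements whose leading term is divisible by another's, tail-reduce, and make monic.
Reduced Gröbner basis: {x_1 - 1, x_2 - 1}.

Same reduced basis, so the two generating sets span the same ideal.
The same test decides containment: I ⊆ J iff every generator of I reduces to 0 modulo a Gröbner basis of J.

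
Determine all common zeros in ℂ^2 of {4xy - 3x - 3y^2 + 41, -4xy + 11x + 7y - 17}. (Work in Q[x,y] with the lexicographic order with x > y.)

Compute a lex Gröbner basis by Buchberger's algorithm.
f_1 = 4xy - 3x - 3y^2 + 41, LT = xy.
f_2 = -4xy + 11x + 7y - 17, LT = xy.

S(f_1,f_2): lcm = xy. S = 2x - 3/4y^2 + 7/4y + 6.
  leading term x: no divisor's leading term divides it; move 2x to the remainder.
  leading term y^2: no divisor's leading term divides it; move -3/4y^2 to the remainder.
  leading term y: no divisor's leading term divides it; move 7/4y to the remainder.
  leading term 1: no divisor's leading term divides it; move 6 to the remainder.
  remainder 2x - 3/4y^2 + 7/4y + 6 ≠ 0; add h_3 = 2x - 3/4y^2 + 7/4y + 6 to the basis.

S(f_1,h_3): lcm = xy. S = -3/4x + 3/8y^3 - 13/8y^2 - 3y + 41/4.
  leading term x: subtract (-3/8)·h_3 from -3/4x + 3/8y^3 - 13/8y^2 - 3y + 41/4 → 3/8y^3 - 61/32y^2 - 75/32y + 25/2
  leading term y^3: no divisor's leading term divides it; move 3/8y^3 to the remainder.
  leading term y^2: no divisor's leading term divides it; move -61/32y^2 to the remainder.
  leading term y: no divisor's leading term divides it; move -75/32y to the remainder.
  leading term 1: no divisor's leading term divides it; move 25/2 to the remainder.
  remainder 3/8y^3 - 61/32y^2 - 75/32y + 25/2 ≠ 0; add h_4 = 3/8y^3 - 61/32y^2 - 75/32y + 25/2 to the basis.

The other S-polynomials (S(f_2,h_3), S(f_1,h_4), S(f_2,h_4), S(h_3,h_4)) all reduce to 0 modulo the current basis, so we have a Gröbner basis.
Inter-reduce: drop elements whose leading term is divisible by another's, tail-reduce, and make monic.
Reduced Gröbner basis: {x - 3/8y^2 + 7/8y + 3, y^3 - 61/12y^2 - 25/4y + 100/3}.

The lex basis is triangular: the last element involves only y. Solving y^3 - 61/12y^2 - 25/4y + 100/3 = 0 gives y ∈ {5, 1/24 - sqrt(3841)/24, 1/24 + sqrt(3841)/24}; substituting each value into the earlier elements determines the remaining variables.
  y = 5: the earlier basis element becomes x - 2 = 0, giving x = 2 — point (2, 5).
  y = 1/24 - sqrt(3841)/24: the earlier basis element becomes x - 9*sqrt(3841)/256 + 137/256 = 0, giving x = -137/256 + 9*sqrt(3841)/256 — point (-137/256 + 9*sqrt(3841)/256, 1/24 - sqrt(3841)/24).
  y = 1/24 + sqrt(3841)/24: the earlier basis element becomes x + 137/256 + 9*sqrt(3841)/256 = 0, giving x = -9*sqrt(3841)/256 - 137/256 — point (-9*sqrt(3841)/256 - 137/256, 1/24 + sqrt(3841)/24).

{(2, 5), (-137/256 + 9*sqrt(3841)/256, 1/24 - sqrt(3841)/24), (-9*sqrt(3841)/256 - 137/256, 1/24 + sqrt(3841)/24)}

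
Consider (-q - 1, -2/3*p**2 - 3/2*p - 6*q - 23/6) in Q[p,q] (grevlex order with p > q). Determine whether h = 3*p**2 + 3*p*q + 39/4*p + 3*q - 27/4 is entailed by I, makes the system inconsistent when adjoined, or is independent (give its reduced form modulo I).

First compute the reduced Gröbner basis of I by Buchberger's algorithm.
f_1 = -q - 1, LT = q.
f_2 = -2/3*p**2 - 3/2*p - 6*q - 23/6, LT = p**2.

S(f_1,f_2): leading monomials are coprime, so the S-polynomial reduces to 0 (Buchberger's first criterion).
Every S-polynomial of the final basis reduces to 0, so we have a Gröbner basis.
Inter-reduce: drop elements whose leading term is divisible by another's, tail-reduce, and make monic.
Reduced Gröbner basis: {p**2 + 9/4*p - 13/4, q + 1}.
Label its elements g_1 = p**2 + 9/4*p - 13/4, g_2 = q + 1.

Reduce h = 3*p**2 + 3*p*q + 39/4*p + 3*q - 27/4 modulo G:
  leading term p**2: subtract (3)·g_1 from 3*p**2 + 3*p*q + 39/4*p + 3*q - 27/4 → 3*p*q + 3*p + 3*q + 3
  leading term p*q: subtract (3*p)·g_2 from 3*p*q + 3*p + 3*q + 3 → 3*q + 3
  leading term q: subtract (3)·g_2 from 3*q + 3 → 0
  normal form = 0.
Since the normal form is 0, h ∈ I.

3*p**2 + 3*p*q + 39/4*p + 3*q - 27/4 lies in I (it reduces to 0).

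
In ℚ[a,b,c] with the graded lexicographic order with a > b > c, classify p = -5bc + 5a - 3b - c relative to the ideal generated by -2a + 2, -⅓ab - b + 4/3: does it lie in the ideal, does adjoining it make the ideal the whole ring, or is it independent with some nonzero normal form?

-5bc + 5a - 3b - c is independent of I; its normal form modulo I is -6c + 2.

First compute the reduced Gröbner basis of I by Buchberger's algorithm.
f_1 = -2a + 2, LT = a.
f_2 = -⅓ab - b + 4/3, LT = ab.

S(f_1,f_2): lcm = ab. S = -4b + 4.
  leading term b: no divisor's leading term divides it; move -4b to the remainder.
  leading term 1: no divisor's leading term divides it; move 4 to the remainder.
  remainder -4b + 4 ≠ 0; add h_3 = -4b + 4 to the basis.

The other S-polynomials (S(f_1,h_3), S(f_2,h_3)) all reduce to 0 modulo the current basis, so we have a Gröbner basis.
Inter-reduce: drop elements whose leading term is divisible by another's, tail-reduce, and make monic.
Reduced Gröbner basis: {a - 1, b - 1}.
Label its elements g_1 = a - 1, g_2 = b - 1.

Reduce p = -5bc + 5a - 3b - c modulo G:
  leading term bc: subtract (-5c)·g_2 from -5bc + 5a - 3b - c → 5a - 3b - 6c
  leading term a: subtract (5)·g_1 from 5a - 3b - 6c → -3b - 6c + 5
  leading term b: subtract (-3)·g_2 from -3b - 6c + 5 → -6c + 2
  leading term c: no divisor's leading term divides it; move -6c to the remainder.
  leading term 1: no divisor's leading term divides it; move 2 to the remainder.
  normal form = -6c + 2.
The normal form is nonzero, so p ∉ I. Since p minus its normal form lies in I, I + (p) = I + (r) where r = -6c + 2; decide whether this ideal is the whole ring.
Run Buchberger on G together with r (pairs among the g_i already reduce to 0 since G is a Gröbner basis):
g_1 = a - 1, LT = a.
g_2 = b - 1, LT = b.
r = -6c + 2, LT = c.

The S-polynomials (S(g_1,g_2), S(g_1,r), S(g_2,r)) all reduce to 0 modulo the current basis, so we have a Gröbner basis.
Inter-reduce: drop elements whose leading term is divisible by another's, tail-reduce, and make monic.
Reduced Gröbner basis: {a - 1, b - 1, c - ⅓}.
The reduced Gröbner basis of I + (p) is {a - 1, b - 1, c - ⅓} ≠ {1}, a proper ideal, so the enlarged system stays consistent: p is independent of I, with normal form -6c + 2.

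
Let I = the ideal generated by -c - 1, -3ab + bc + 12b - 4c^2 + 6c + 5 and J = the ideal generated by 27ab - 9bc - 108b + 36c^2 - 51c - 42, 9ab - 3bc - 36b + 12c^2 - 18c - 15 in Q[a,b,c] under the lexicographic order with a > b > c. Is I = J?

Two ideals are equal iff their reduced Gröbner bases coincide (the reduced basis is unique for a fixed ordering).
Buchberger on the first generating set:
f_1 = -c - 1, LT = c.
f_2 = -3ab + bc + 12b - 4c^2 + 6c + 5, LT = ab.

The S-polynomials (S(f_1,f_2)) all reduce to 0 modulo the current basis, so we have a Gröbner basis.
Inter-reduce: drop elements whose leading term is divisible by another's, tail-reduce, and make monic.
Reduced Gröbner basis: {ab - 11/3b + 5/3, c + 1}.

Buchberger on the second generating set:
h_1 = 27ab - 9bc - 108b + 36c^2 - 51c - 42, LT = ab.
h_2 = 9ab - 3bc - 36b + 12c^2 - 18c - 15, LT = ab.

S(h_1,h_2): lcm = ab. S = 1/9c + 1/9.
  leading term c: no divisor's leading term divides it; move 1/9c to the remainder.
  leading term 1: no divisor's leading term divides it; move 1/9 to the remainder.
  remainder 1/9c + 1/9 ≠ 0; add k_3 = 1/9c + 1/9 to the basis.

The other S-polynomials (S(h_1,k_3), S(h_2,k_3)) all reduce to 0 modulo the current basis, so we have a Gröbner basis.
Inter-reduce: drop elements whose leading term is divisible by another's, tail-reduce, and make monic.
Reduced Gröbner basis: {ab - 11/3b + 5/3, c + 1}.

Same reduced basis, so the two generating sets span the same ideal.

Yes, the ideals are equal.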